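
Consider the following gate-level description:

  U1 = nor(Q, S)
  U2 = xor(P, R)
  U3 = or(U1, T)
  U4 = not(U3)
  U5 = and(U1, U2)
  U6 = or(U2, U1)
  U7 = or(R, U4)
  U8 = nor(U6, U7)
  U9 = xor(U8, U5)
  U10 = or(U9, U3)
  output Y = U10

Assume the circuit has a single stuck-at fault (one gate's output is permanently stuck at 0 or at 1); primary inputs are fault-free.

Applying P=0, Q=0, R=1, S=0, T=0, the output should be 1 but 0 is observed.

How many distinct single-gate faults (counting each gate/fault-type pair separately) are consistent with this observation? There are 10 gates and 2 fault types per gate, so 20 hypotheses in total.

Fault-free: U1=1, U2=1, U3=1, U4=0, U5=1, U6=1, U7=1, U8=0, U9=1, U10=1 → 1. Observed 0.
  U1: stuck-at-0 ✓; others ✗
  U2: none of the 2 fault types match ✗
  U3: none of the 2 fault types match ✗
  U4: none of the 2 fault types match ✗
  U5: none of the 2 fault types match ✗
  U6: none of the 2 fault types match ✗
  U7: none of the 2 fault types match ✗
  U8: none of the 2 fault types match ✗
  U9: none of the 2 fault types match ✗
  U10: stuck-at-0 ✓; others ✗
Consistent faults: {U1 stuck-at-0, U10 stuck-at-0} — 2 in all.

2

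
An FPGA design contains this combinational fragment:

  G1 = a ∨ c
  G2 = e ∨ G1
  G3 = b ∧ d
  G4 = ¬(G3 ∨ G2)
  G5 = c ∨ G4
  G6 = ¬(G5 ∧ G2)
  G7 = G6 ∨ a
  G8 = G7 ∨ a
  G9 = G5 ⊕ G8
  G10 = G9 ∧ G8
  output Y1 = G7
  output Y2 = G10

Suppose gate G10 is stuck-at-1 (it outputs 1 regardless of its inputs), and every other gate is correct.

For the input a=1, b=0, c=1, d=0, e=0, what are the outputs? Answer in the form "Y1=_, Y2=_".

Propagate with G10 forced: G1=1, G2=1, G3=0, G4=0, G5=1, G6=0, G7=1, G8=1, G9=0, G10=1 [stuck-at-1].
So the outputs are Y1=1, Y2=1. (Without the fault they would be Y1=1, Y2=0.)

Y1=1, Y2=1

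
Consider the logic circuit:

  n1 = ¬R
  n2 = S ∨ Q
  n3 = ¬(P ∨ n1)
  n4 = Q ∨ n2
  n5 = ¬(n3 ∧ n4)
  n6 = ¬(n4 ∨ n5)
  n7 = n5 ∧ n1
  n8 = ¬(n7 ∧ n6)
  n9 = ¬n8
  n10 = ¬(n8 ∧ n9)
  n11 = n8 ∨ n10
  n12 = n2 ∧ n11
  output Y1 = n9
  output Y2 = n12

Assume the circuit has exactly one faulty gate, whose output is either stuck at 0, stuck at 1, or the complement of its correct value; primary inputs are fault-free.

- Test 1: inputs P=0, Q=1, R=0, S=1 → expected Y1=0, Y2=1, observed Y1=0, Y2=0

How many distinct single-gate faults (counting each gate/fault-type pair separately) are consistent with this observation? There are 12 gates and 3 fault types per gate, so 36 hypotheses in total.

6

Fault-free: n1=1, n2=1, n3=0, n4=1, n5=1, n6=0, n7=1, n8=1, n9=0, n10=1, n11=1, n12=1 → Y1=0, Y2=1. Observed Y1=0, Y2=0.
  n1: none of the 3 fault types match ✗
  n2: stuck-at-0, inverted output ✓; others ✗
  n3: none of the 3 fault types match ✗
  n4: none of the 3 fault types match ✗
  n5: none of the 3 fault types match ✗
  n6: none of the 3 fault types match ✗
  n7: none of the 3 fault types match ✗
  n8: none of the 3 fault types match ✗
  n9: none of the 3 fault types match ✗
  n10: none of the 3 fault types match ✗
  n11: stuck-at-0, inverted output ✓; others ✗
  n12: stuck-at-0, inverted output ✓; others ✗
Consistent faults: {n2 stuck-at-0, n2 inverted output, n11 stuck-at-0, n11 inverted output, n12 stuck-at-0, n12 inverted output} — 6 in all.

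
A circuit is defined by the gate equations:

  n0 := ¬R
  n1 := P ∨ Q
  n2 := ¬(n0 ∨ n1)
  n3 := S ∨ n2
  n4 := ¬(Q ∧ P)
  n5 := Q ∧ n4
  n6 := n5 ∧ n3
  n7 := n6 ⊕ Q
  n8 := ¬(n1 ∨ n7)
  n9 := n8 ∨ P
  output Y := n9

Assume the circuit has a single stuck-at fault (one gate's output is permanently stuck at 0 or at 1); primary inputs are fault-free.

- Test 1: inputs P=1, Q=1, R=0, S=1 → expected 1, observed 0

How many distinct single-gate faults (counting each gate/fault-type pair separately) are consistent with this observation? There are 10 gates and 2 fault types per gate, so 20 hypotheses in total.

Fault-free: n0=1, n1=1, n2=0, n3=1, n4=0, n5=0, n6=0, n7=1, n8=0, n9=1 → 1. Observed 0.
  n0: none of the 2 fault types match ✗
  n1: none of the 2 fault types match ✗
  n2: none of the 2 fault types match ✗
  n3: none of the 2 fault types match ✗
  n4: none of the 2 fault types match ✗
  n5: none of the 2 fault types match ✗
  n6: none of the 2 fault types match ✗
  n7: none of the 2 fault types match ✗
  n8: none of the 2 fault types match ✗
  n9: stuck-at-0 ✓; others ✗
Consistent faults: {n9 stuck-at-0} — 1 in all.

1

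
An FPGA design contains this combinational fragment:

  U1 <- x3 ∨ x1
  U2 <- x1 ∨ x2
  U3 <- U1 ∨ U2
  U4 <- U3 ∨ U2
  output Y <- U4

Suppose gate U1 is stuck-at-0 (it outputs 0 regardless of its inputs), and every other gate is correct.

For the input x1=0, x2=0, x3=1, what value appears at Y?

Propagate with U1 forced: U1=0 [stuck-at-0], U2=0, U3=0, U4=0.
So Y = 0. (Without the fault it would be 1.)

0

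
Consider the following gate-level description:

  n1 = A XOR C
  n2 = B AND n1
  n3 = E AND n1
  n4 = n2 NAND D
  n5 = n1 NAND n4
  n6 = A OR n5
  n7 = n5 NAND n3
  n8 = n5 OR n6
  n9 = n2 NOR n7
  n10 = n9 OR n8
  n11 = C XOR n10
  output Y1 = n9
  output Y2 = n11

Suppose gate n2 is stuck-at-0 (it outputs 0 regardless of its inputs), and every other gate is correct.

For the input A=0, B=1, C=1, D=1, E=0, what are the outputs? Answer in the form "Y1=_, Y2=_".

Propagate with n2 forced: n1=1, n2=0 [stuck-at-0], n3=0, n4=1, n5=0, n6=0, n7=1, n8=0, n9=0, n10=0, n11=1.
So the outputs are Y1=0, Y2=1. (Without the fault they would be Y1=0, Y2=0.)

Y1=0, Y2=1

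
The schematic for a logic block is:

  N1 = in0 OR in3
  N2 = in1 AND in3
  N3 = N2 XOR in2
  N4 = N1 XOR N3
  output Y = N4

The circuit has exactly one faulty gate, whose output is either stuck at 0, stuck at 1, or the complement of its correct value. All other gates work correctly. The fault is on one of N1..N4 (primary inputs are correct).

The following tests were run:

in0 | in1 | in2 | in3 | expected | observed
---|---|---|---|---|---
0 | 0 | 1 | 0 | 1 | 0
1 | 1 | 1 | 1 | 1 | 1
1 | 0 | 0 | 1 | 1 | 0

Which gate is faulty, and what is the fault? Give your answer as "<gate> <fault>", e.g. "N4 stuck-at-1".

Fault-free values for test 1 (in0=0, in1=0, in2=1, in3=0): N1=0, N2=0, N3=1, N4=1, giving Y=1. Observed 0.
Test 1: faults giving observed 0 are {N1 stuck-at-1, N1 inverted output, N2 stuck-at-1, N2 inverted output, N3 stuck-at-0, N3 inverted output, N4 stuck-at-0, N4 inverted output}.
Test 2 (in0=1, in1=1, in2=1, in3=1): fault-free N1=1, N2=1, N3=0, N4=1 → 1; observed 1. Eliminates N1 inverted output, N2 inverted output, N3 inverted output, N4 stuck-at-0, N4 inverted output.
Test 3 (in0=1, in1=0, in2=0, in3=1): fault-free N1=1, N2=0, N3=0, N4=1 → 1; observed 0. Eliminates N1 stuck-at-1, N3 stuck-at-0.
Only N2 stuck-at-1 is consistent with every test.

N2 stuck-at-1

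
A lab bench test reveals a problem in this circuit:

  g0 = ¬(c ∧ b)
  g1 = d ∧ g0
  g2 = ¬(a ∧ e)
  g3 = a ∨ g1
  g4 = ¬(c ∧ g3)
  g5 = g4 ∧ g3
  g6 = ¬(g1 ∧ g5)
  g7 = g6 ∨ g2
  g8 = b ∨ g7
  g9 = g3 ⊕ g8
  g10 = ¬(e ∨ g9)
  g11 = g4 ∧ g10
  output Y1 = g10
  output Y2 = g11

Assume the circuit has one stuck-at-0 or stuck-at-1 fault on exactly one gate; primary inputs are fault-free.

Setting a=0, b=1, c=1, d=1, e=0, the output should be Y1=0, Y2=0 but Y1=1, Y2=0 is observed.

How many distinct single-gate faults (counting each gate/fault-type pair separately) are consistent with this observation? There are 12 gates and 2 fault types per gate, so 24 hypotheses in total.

Fault-free: g0=0, g1=0, g2=1, g3=0, g4=1, g5=0, g6=1, g7=1, g8=1, g9=1, g10=0, g11=0 → Y1=0, Y2=0. Observed Y1=1, Y2=0.
  g0: stuck-at-1 ✓; others ✗
  g1: stuck-at-1 ✓; others ✗
  g2: none of the 2 fault types match ✗
  g3: stuck-at-1 ✓; others ✗
  g4: none of the 2 fault types match ✗
  g5: none of the 2 fault types match ✗
  g6: none of the 2 fault types match ✗
  g7: none of the 2 fault types match ✗
  g8: none of the 2 fault types match ✗
  g9: none of the 2 fault types match ✗
  g10: none of the 2 fault types match ✗
  g11: none of the 2 fault types match ✗
Consistent faults: {g0 stuck-at-1, g1 stuck-at-1, g3 stuck-at-1} — 3 in all.

3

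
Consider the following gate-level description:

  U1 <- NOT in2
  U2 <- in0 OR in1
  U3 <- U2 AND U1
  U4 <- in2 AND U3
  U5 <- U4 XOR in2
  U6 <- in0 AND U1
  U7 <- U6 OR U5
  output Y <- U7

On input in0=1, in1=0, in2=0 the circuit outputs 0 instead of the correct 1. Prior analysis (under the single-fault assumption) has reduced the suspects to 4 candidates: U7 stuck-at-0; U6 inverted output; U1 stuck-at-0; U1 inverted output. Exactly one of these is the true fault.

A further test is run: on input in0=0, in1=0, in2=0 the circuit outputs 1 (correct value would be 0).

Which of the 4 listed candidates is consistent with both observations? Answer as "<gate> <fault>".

Evaluate each candidate on input in0=0, in1=0, in2=0:
  U7 stuck-at-0: U1=1, U2=0, U3=0, U4=0, U5=0, U6=0, U7=0 [stuck-at-0] → 0 — eliminated
  U6 inverted output: U1=1, U2=0, U3=0, U4=0, U5=0, U6=1 [inverted output], U7=1 → 1 — matches
  U1 stuck-at-0: U1=0 [stuck-at-0], U2=0, U3=0, U4=0, U5=0, U6=0, U7=0 → 0 — eliminated
  U1 inverted output: U1=0 [inverted output], U2=0, U3=0, U4=0, U5=0, U6=0, U7=0 → 0 — eliminated
Only U6 inverted output reproduces the observed 1.

U6 inverted output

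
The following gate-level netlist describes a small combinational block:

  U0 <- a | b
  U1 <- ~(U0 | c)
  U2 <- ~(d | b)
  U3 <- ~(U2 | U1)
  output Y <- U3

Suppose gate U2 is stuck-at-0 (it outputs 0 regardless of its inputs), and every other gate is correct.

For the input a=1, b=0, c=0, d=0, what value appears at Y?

1

Propagate with U2 forced: U0=1, U1=0, U2=0 [stuck-at-0], U3=1.
So Y = 1. (Without the fault it would be 0.)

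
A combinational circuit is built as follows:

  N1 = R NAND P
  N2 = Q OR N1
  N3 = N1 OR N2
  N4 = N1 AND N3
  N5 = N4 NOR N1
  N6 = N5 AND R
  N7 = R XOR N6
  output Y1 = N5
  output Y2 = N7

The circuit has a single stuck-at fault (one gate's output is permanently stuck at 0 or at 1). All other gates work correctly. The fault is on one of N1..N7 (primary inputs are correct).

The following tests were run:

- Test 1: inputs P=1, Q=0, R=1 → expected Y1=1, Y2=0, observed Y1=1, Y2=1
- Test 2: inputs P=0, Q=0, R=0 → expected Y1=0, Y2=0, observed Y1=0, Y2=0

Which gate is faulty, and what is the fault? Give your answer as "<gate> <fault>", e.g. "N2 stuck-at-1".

Fault-free values for test 1 (P=1, Q=0, R=1): N1=0, N2=0, N3=0, N4=0, N5=1, N6=1, N7=0, giving Y1=1, Y2=0. Observed Y1=1, Y2=1.
Test 1: faults giving observed Y1=1, Y2=1 are {N6 stuck-at-0, N7 stuck-at-1}.
Test 2 (P=0, Q=0, R=0): fault-free N1=1, N2=1, N3=1, N4=1, N5=0, N6=0, N7=0 → Y1=0, Y2=0; observed Y1=0, Y2=0. Eliminates N7 stuck-at-1.
Only N6 stuck-at-0 is consistent with every test.

N6 stuck-at-0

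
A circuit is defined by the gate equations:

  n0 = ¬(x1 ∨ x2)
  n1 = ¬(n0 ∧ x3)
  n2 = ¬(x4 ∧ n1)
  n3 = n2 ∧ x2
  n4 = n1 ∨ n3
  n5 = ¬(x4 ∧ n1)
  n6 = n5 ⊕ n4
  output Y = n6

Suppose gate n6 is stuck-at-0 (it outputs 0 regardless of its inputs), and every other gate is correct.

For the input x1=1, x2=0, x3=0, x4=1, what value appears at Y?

Propagate with n6 forced: n0=0, n1=1, n2=0, n3=0, n4=1, n5=0, n6=0 [stuck-at-0].
So Y = 0. (Without the fault it would be 1.)

0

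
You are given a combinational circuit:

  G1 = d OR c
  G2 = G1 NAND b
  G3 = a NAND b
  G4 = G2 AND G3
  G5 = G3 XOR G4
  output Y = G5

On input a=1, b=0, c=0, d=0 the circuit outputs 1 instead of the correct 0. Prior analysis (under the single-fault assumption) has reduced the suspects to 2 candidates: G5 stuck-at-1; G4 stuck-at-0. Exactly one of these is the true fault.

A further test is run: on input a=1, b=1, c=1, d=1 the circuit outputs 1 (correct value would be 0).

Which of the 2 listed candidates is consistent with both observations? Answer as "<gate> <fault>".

Evaluate each candidate on input a=1, b=1, c=1, d=1:
  G5 stuck-at-1: G1=1, G2=0, G3=0, G4=0, G5=1 [stuck-at-1] → 1 — matches
  G4 stuck-at-0: G1=1, G2=0, G3=0, G4=0 [stuck-at-0], G5=0 → 0 — eliminated
Only G5 stuck-at-1 reproduces the observed 1.

G5 stuck-at-1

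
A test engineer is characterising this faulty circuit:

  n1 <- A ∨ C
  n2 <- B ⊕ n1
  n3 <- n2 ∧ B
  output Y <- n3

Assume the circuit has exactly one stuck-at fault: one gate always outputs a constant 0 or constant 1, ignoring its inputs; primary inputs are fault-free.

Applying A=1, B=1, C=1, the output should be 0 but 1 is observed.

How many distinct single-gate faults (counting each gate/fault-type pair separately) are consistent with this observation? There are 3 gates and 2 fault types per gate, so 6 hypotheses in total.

3

Fault-free: n1=1, n2=0, n3=0 → 0. Observed 1.
  n1 stuck-at-0: output 1 ✓
  n1 stuck-at-1: output 0 ✗
  n2 stuck-at-0: output 0 ✗
  n2 stuck-at-1: output 1 ✓
  n3 stuck-at-0: output 0 ✗
  n3 stuck-at-1: output 1 ✓
Consistent faults: {n1 stuck-at-0, n2 stuck-at-1, n3 stuck-at-1} — 3 in all.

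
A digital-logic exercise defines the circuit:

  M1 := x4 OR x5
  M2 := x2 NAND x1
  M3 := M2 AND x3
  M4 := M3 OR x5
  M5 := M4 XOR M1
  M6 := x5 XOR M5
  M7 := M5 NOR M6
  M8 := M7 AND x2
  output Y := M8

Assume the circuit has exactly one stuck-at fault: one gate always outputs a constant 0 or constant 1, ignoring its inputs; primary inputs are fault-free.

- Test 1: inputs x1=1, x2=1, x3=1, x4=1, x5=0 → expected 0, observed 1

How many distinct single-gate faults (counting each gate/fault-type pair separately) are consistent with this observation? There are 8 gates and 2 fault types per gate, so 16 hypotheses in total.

Fault-free: M1=1, M2=0, M3=0, M4=0, M5=1, M6=1, M7=0, M8=0 → 0. Observed 1.
  M1: stuck-at-0 ✓; others ✗
  M2: stuck-at-1 ✓; others ✗
  M3: stuck-at-1 ✓; others ✗
  M4: stuck-at-1 ✓; others ✗
  M5: stuck-at-0 ✓; others ✗
  M6: none of the 2 fault types match ✗
  M7: stuck-at-1 ✓; others ✗
  M8: stuck-at-1 ✓; others ✗
Consistent faults: {M1 stuck-at-0, M2 stuck-at-1, M3 stuck-at-1, M4 stuck-at-1, M5 stuck-at-0, M7 stuck-at-1, M8 stuck-at-1} — 7 in all.

7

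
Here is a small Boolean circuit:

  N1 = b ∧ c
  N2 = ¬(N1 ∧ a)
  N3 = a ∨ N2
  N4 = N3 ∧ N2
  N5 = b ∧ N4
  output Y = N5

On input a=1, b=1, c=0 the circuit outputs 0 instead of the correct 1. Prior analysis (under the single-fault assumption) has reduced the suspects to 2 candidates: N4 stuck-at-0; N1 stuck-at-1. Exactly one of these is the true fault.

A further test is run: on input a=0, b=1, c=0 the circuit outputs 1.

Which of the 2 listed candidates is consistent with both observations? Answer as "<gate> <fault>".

Evaluate each candidate on input a=0, b=1, c=0:
  N4 stuck-at-0: N1=0, N2=1, N3=1, N4=0 [stuck-at-0], N5=0 → 0 — eliminated
  N1 stuck-at-1: N1=1 [stuck-at-1], N2=1, N3=1, N4=1, N5=1 → 1 — matches
Only N1 stuck-at-1 reproduces the observed 1.

N1 stuck-at-1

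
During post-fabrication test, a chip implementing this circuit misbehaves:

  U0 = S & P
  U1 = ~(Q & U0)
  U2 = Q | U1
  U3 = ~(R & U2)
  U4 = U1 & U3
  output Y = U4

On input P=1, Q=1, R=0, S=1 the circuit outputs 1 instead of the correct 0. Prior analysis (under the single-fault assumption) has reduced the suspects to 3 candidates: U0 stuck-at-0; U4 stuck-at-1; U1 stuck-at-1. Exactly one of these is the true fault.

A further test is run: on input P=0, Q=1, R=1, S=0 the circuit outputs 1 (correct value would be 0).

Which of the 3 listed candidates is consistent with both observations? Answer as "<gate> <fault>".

U4 stuck-at-1

Evaluate each candidate on input P=0, Q=1, R=1, S=0:
  U0 stuck-at-0: U0=0 [stuck-at-0], U1=1, U2=1, U3=0, U4=0 → 0 — eliminated
  U4 stuck-at-1: U0=0, U1=1, U2=1, U3=0, U4=1 [stuck-at-1] → 1 — matches
  U1 stuck-at-1: U0=0, U1=1 [stuck-at-1], U2=1, U3=0, U4=0 → 0 — eliminated
Only U4 stuck-at-1 reproduces the observed 1.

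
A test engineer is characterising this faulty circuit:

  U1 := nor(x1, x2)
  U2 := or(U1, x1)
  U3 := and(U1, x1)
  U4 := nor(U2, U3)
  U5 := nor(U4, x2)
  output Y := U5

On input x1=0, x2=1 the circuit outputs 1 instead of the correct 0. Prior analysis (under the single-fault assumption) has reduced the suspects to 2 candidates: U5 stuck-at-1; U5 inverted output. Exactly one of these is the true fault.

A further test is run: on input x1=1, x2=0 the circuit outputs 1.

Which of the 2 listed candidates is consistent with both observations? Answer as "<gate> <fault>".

U5 stuck-at-1

Evaluate each candidate on input x1=1, x2=0:
  U5 stuck-at-1: U1=0, U2=1, U3=0, U4=0, U5=1 [stuck-at-1] → 1 — matches
  U5 inverted output: U1=0, U2=1, U3=0, U4=0, U5=0 [inverted output] → 0 — eliminated
Only U5 stuck-at-1 reproduces the observed 1.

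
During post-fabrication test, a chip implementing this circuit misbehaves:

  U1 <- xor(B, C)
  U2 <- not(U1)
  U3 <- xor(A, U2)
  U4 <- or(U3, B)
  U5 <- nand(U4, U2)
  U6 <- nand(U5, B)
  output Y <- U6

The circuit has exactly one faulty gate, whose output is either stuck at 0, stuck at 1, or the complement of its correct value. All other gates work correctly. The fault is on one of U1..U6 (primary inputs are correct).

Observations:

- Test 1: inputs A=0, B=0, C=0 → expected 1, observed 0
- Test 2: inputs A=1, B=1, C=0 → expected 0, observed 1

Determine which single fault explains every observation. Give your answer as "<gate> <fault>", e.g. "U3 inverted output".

Fault-free values for test 1 (A=0, B=0, C=0): U1=0, U2=1, U3=1, U4=1, U5=0, U6=1, giving Y=1. Observed 0.
Test 1: faults giving observed 0 are {U6 stuck-at-0, U6 inverted output}.
Test 2 (A=1, B=1, C=0): fault-free U1=1, U2=0, U3=1, U4=1, U5=1, U6=0 → 0; observed 1. Eliminates U6 stuck-at-0.
Only U6 inverted output is consistent with every test.

U6 inverted output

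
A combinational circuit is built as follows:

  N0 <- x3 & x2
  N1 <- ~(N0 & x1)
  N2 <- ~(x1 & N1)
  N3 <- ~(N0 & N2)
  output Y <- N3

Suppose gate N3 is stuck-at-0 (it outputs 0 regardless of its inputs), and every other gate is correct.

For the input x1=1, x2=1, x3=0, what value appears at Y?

0

Propagate with N3 forced: N0=0, N1=1, N2=0, N3=0 [stuck-at-0].
So Y = 0. (Without the fault it would be 1.)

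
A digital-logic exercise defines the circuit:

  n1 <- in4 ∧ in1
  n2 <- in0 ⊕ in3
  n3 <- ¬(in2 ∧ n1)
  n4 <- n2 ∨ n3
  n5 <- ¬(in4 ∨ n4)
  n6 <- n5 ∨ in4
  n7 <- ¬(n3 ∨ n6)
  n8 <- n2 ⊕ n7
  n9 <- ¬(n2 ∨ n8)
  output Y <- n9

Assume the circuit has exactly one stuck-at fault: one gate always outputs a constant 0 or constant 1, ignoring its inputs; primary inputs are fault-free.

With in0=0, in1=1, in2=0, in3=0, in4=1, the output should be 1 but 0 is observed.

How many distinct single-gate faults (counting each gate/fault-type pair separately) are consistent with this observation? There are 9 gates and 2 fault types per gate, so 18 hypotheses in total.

Fault-free: n1=1, n2=0, n3=1, n4=1, n5=0, n6=1, n7=0, n8=0, n9=1 → 1. Observed 0.
  n1: none of the 2 fault types match ✗
  n2: stuck-at-1 ✓; others ✗
  n3: none of the 2 fault types match ✗
  n4: none of the 2 fault types match ✗
  n5: none of the 2 fault types match ✗
  n6: none of the 2 fault types match ✗
  n7: stuck-at-1 ✓; others ✗
  n8: stuck-at-1 ✓; others ✗
  n9: stuck-at-0 ✓; others ✗
Consistent faults: {n2 stuck-at-1, n7 stuck-at-1, n8 stuck-at-1, n9 stuck-at-0} — 4 in all.

4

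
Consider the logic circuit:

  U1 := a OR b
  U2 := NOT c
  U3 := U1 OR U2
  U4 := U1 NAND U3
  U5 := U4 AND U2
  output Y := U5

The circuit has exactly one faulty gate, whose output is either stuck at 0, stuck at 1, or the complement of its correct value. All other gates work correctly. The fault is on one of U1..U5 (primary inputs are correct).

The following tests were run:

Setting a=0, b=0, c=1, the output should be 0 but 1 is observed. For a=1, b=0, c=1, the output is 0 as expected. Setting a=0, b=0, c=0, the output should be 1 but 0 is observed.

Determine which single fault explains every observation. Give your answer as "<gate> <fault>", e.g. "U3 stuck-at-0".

U2 inverted output

Fault-free values for test 1 (a=0, b=0, c=1): U1=0, U2=0, U3=0, U4=1, U5=0, giving Y=0. Observed 1.
Test 1: faults giving observed 1 are {U2 stuck-at-1, U2 inverted output, U5 stuck-at-1, U5 inverted output}.
Test 2 (a=1, b=0, c=1): fault-free U1=1, U2=0, U3=1, U4=0, U5=0 → 0; observed 0. Eliminates U5 stuck-at-1, U5 inverted output.
Test 3 (a=0, b=0, c=0): fault-free U1=0, U2=1, U3=1, U4=1, U5=1 → 1; observed 0. Eliminates U2 stuck-at-1.
Only U2 inverted output is consistent with every test.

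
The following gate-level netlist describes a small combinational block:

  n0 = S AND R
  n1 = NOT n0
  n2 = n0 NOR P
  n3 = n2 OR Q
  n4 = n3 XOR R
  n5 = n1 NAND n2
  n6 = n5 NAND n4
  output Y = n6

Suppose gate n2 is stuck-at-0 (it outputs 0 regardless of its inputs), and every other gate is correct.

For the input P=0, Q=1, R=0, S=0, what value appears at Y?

Propagate with n2 forced: n0=0, n1=1, n2=0 [stuck-at-0], n3=1, n4=1, n5=1, n6=0.
So Y = 0. (Without the fault it would be 1.)

0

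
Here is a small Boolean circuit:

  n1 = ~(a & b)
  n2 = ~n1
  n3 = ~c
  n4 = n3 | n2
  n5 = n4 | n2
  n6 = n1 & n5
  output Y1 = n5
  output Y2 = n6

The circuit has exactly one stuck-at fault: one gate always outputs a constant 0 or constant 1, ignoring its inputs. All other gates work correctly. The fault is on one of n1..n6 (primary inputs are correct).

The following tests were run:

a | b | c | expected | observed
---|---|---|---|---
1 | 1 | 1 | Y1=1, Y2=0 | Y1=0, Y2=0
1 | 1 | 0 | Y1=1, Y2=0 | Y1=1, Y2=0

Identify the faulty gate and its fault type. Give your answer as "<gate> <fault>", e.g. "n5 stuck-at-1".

n2 stuck-at-0

Fault-free values for test 1 (a=1, b=1, c=1): n1=0, n2=1, n3=0, n4=1, n5=1, n6=0, giving Y1=1, Y2=0. Observed Y1=0, Y2=0.
Test 1: faults giving observed Y1=0, Y2=0 are {n1 stuck-at-1, n2 stuck-at-0, n5 stuck-at-0}.
Test 2 (a=1, b=1, c=0): fault-free n1=0, n2=1, n3=1, n4=1, n5=1, n6=0 → Y1=1, Y2=0; observed Y1=1, Y2=0. Eliminates n1 stuck-at-1, n5 stuck-at-0.
Only n2 stuck-at-0 is consistent with every test.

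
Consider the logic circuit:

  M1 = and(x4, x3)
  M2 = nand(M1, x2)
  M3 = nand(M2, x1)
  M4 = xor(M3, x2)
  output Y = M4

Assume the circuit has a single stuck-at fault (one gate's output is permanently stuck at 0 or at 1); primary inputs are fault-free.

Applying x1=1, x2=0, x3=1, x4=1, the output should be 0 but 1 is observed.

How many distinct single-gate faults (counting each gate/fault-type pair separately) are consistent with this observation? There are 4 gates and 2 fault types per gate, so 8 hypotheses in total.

Fault-free: M1=1, M2=1, M3=0, M4=0 → 0. Observed 1.
  M1 stuck-at-0: output 0 ✗
  M1 stuck-at-1: output 0 ✗
  M2 stuck-at-0: output 1 ✓
  M2 stuck-at-1: output 0 ✗
  M3 stuck-at-0: output 0 ✗
  M3 stuck-at-1: output 1 ✓
  M4 stuck-at-0: output 0 ✗
  M4 stuck-at-1: output 1 ✓
Consistent faults: {M2 stuck-at-0, M3 stuck-at-1, M4 stuck-at-1} — 3 in all.

3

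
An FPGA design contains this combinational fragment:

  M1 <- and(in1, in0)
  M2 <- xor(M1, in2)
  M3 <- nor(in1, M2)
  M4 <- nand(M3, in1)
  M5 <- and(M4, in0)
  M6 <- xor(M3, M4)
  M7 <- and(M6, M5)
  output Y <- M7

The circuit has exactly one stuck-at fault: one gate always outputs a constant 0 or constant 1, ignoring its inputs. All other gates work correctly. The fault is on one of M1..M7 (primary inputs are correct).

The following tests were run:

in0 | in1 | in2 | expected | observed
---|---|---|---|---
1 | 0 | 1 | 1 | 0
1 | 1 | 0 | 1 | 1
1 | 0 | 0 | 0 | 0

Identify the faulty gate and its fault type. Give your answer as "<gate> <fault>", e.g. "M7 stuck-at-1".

M2 stuck-at-0

Fault-free values for test 1 (in0=1, in1=0, in2=1): M1=0, M2=1, M3=0, M4=1, M5=1, M6=1, M7=1, giving Y=1. Observed 0.
Test 1: faults giving observed 0 are {M1 stuck-at-1, M2 stuck-at-0, M3 stuck-at-1, M4 stuck-at-0, M5 stuck-at-0, M6 stuck-at-0, M7 stuck-at-0}.
Test 2 (in0=1, in1=1, in2=0): fault-free M1=1, M2=1, M3=0, M4=1, M5=1, M6=1, M7=1 → 1; observed 1. Eliminates M3 stuck-at-1, M4 stuck-at-0, M5 stuck-at-0, M6 stuck-at-0, M7 stuck-at-0.
Test 3 (in0=1, in1=0, in2=0): fault-free M1=0, M2=0, M3=1, M4=1, M5=1, M6=0, M7=0 → 0; observed 0. Eliminates M1 stuck-at-1.
Only M2 stuck-at-0 is consistent with every test.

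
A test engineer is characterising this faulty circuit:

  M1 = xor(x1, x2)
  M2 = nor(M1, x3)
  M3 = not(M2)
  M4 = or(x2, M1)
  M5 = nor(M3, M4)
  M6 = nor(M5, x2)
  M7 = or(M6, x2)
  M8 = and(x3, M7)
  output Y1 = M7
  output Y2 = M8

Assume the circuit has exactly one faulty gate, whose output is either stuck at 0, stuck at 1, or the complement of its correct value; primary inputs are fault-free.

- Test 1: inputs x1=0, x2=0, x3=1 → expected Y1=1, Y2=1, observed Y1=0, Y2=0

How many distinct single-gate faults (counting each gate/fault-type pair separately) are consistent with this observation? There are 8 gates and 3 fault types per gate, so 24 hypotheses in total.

10

Fault-free: M1=0, M2=0, M3=1, M4=0, M5=0, M6=1, M7=1, M8=1 → Y1=1, Y2=1. Observed Y1=0, Y2=0.
  M1: none of the 3 fault types match ✗
  M2: stuck-at-1, inverted output ✓; others ✗
  M3: stuck-at-0, inverted output ✓; others ✗
  M4: none of the 3 fault types match ✗
  M5: stuck-at-1, inverted output ✓; others ✗
  M6: stuck-at-0, inverted output ✓; others ✗
  M7: stuck-at-0, inverted output ✓; others ✗
  M8: none of the 3 fault types match ✗
Consistent faults: {M2 stuck-at-1, M2 inverted output, M3 stuck-at-0, M3 inverted output, M5 stuck-at-1, M5 inverted output, M6 stuck-at-0, M6 inverted output, M7 stuck-at-0, M7 inverted output} — 10 in all.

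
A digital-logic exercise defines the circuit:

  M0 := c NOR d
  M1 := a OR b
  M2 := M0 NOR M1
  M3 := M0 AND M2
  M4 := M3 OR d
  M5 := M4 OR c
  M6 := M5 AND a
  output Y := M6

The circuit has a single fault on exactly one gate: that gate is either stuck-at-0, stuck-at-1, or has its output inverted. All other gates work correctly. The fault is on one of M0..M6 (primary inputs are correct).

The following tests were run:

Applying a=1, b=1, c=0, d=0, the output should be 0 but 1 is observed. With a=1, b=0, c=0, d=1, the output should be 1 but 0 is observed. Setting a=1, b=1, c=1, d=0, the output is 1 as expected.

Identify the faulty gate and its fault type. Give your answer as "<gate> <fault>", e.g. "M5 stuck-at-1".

Fault-free values for test 1 (a=1, b=1, c=0, d=0): M0=1, M1=1, M2=0, M3=0, M4=0, M5=0, M6=0, giving Y=0. Observed 1.
Test 1: faults giving observed 1 are {M2 stuck-at-1, M2 inverted output, M3 stuck-at-1, M3 inverted output, M4 stuck-at-1, M4 inverted output, M5 stuck-at-1, M5 inverted output, M6 stuck-at-1, M6 inverted output}.
Test 2 (a=1, b=0, c=0, d=1): fault-free M0=0, M1=1, M2=0, M3=0, M4=1, M5=1, M6=1 → 1; observed 0. Eliminates M2 stuck-at-1, M2 inverted output, M3 stuck-at-1, M3 inverted output, M4 stuck-at-1, M5 stuck-at-1, M6 stuck-at-1.
Test 3 (a=1, b=1, c=1, d=0): fault-free M0=0, M1=1, M2=0, M3=0, M4=0, M5=1, M6=1 → 1; observed 1. Eliminates M5 inverted output, M6 inverted output.
Only M4 inverted output is consistent with every test.

M4 inverted output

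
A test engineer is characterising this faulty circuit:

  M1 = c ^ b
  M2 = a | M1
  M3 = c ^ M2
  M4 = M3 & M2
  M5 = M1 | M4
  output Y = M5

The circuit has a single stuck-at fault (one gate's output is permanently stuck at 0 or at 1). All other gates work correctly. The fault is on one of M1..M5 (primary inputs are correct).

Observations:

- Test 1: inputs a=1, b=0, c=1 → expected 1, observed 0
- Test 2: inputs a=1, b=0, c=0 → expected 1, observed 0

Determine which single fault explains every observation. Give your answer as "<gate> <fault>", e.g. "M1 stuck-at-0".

Fault-free values for test 1 (a=1, b=0, c=1): M1=1, M2=1, M3=0, M4=0, M5=1, giving Y=1. Observed 0.
Test 1: faults giving observed 0 are {M1 stuck-at-0, M5 stuck-at-0}.
Test 2 (a=1, b=0, c=0): fault-free M1=0, M2=1, M3=1, M4=1, M5=1 → 1; observed 0. Eliminates M1 stuck-at-0.
Only M5 stuck-at-0 is consistent with every test.

M5 stuck-at-0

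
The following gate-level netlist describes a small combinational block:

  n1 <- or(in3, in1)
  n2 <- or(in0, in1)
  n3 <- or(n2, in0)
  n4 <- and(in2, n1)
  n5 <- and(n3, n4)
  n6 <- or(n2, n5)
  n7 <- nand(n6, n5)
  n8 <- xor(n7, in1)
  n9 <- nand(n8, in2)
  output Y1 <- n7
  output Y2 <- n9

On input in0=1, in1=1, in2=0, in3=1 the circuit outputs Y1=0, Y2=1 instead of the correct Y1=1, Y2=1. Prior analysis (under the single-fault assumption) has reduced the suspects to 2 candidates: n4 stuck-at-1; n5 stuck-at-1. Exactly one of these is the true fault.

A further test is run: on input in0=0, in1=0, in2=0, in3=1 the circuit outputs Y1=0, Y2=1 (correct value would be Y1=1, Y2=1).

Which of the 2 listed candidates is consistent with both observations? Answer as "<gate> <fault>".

Evaluate each candidate on input in0=0, in1=0, in2=0, in3=1:
  n4 stuck-at-1: n1=1, n2=0, n3=0, n4=1 [stuck-at-1], n5=0, n6=0, n7=1, n8=1, n9=1 → Y1=1, Y2=1 — eliminated
  n5 stuck-at-1: n1=1, n2=0, n3=0, n4=0, n5=1 [stuck-at-1], n6=1, n7=0, n8=0, n9=1 → Y1=0, Y2=1 — matches
Only n5 stuck-at-1 reproduces the observed Y1=0, Y2=1.

n5 stuck-at-1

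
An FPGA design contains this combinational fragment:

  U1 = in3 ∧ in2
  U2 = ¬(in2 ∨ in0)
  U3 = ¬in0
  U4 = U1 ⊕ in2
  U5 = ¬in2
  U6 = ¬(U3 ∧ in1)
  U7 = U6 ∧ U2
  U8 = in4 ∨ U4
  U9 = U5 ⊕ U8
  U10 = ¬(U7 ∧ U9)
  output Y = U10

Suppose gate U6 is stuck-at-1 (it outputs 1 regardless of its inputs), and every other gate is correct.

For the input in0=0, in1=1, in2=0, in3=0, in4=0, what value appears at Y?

0

Propagate with U6 forced: U1=0, U2=1, U3=1, U4=0, U5=1, U6=1 [stuck-at-1], U7=1, U8=0, U9=1, U10=0.
So Y = 0. (Without the fault it would be 1.)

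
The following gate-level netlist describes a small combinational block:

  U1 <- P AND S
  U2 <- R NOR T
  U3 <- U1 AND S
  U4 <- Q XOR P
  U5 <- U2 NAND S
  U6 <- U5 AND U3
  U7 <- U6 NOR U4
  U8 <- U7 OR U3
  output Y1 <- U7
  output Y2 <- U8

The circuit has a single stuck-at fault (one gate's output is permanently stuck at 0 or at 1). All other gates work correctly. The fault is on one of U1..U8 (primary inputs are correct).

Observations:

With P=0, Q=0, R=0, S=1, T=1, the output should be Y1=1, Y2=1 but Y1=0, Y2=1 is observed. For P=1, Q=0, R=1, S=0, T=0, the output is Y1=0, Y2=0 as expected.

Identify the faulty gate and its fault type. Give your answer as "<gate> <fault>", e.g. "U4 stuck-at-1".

U1 stuck-at-1

Fault-free values for test 1 (P=0, Q=0, R=0, S=1, T=1): U1=0, U2=0, U3=0, U4=0, U5=1, U6=0, U7=1, U8=1, giving Y1=1, Y2=1. Observed Y1=0, Y2=1.
Test 1: faults giving observed Y1=0, Y2=1 are {U1 stuck-at-1, U3 stuck-at-1}.
Test 2 (P=1, Q=0, R=1, S=0, T=0): fault-free U1=0, U2=0, U3=0, U4=1, U5=1, U6=0, U7=0, U8=0 → Y1=0, Y2=0; observed Y1=0, Y2=0. Eliminates U3 stuck-at-1.
Only U1 stuck-at-1 is consistent with every test.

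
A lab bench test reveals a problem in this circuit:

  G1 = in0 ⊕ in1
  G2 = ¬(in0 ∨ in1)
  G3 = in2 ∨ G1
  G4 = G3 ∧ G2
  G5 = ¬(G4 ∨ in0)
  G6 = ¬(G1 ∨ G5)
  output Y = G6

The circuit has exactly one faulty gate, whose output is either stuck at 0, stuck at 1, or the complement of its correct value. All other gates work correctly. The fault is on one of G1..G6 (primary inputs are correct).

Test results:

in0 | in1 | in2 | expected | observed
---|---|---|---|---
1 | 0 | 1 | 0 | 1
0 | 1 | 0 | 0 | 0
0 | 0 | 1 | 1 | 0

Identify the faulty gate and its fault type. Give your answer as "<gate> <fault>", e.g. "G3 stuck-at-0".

Fault-free values for test 1 (in0=1, in1=0, in2=1): G1=1, G2=0, G3=1, G4=0, G5=0, G6=0, giving Y=0. Observed 1.
Test 1: faults giving observed 1 are {G1 stuck-at-0, G1 inverted output, G6 stuck-at-1, G6 inverted output}.
Test 2 (in0=0, in1=1, in2=0): fault-free G1=1, G2=0, G3=1, G4=0, G5=1, G6=0 → 0; observed 0. Eliminates G6 stuck-at-1, G6 inverted output.
Test 3 (in0=0, in1=0, in2=1): fault-free G1=0, G2=1, G3=1, G4=1, G5=0, G6=1 → 1; observed 0. Eliminates G1 stuck-at-0.
Only G1 inverted output is consistent with every test.

G1 inverted output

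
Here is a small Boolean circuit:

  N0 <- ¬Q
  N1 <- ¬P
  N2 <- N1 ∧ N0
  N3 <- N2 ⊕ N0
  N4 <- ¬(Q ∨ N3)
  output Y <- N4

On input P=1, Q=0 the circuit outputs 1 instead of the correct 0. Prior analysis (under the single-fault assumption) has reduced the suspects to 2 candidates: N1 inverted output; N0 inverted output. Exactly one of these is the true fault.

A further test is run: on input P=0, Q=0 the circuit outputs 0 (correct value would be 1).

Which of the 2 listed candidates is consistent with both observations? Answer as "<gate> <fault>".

N1 inverted output

Evaluate each candidate on input P=0, Q=0:
  N1 inverted output: N0=1, N1=0 [inverted output], N2=0, N3=1, N4=0 → 0 — matches
  N0 inverted output: N0=0 [inverted output], N1=1, N2=0, N3=0, N4=1 → 1 — eliminated
Only N1 inverted output reproduces the observed 0.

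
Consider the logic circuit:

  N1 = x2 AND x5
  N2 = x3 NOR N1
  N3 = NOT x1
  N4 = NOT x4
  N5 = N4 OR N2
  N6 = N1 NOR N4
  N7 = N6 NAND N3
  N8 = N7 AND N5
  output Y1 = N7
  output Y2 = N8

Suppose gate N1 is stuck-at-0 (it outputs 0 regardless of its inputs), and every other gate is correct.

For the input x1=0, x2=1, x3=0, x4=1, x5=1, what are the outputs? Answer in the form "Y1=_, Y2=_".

Y1=0, Y2=0

Propagate with N1 forced: N1=0 [stuck-at-0], N2=1, N3=1, N4=0, N5=1, N6=1, N7=0, N8=0.
So the outputs are Y1=0, Y2=0. (Without the fault they would be Y1=1, Y2=0.)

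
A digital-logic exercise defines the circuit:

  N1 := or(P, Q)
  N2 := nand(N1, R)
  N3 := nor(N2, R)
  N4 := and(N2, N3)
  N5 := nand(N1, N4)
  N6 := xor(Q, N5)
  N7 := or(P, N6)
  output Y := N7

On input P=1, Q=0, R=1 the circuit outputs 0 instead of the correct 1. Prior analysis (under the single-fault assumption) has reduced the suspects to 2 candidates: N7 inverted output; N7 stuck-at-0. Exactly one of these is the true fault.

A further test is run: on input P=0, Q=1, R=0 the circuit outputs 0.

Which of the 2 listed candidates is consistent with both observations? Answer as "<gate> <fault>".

Evaluate each candidate on input P=0, Q=1, R=0:
  N7 inverted output: N1=1, N2=1, N3=0, N4=0, N5=1, N6=0, N7=1 [inverted output] → 1 — eliminated
  N7 stuck-at-0: N1=1, N2=1, N3=0, N4=0, N5=1, N6=0, N7=0 [stuck-at-0] → 0 — matches
Only N7 stuck-at-0 reproduces the observed 0.

N7 stuck-at-0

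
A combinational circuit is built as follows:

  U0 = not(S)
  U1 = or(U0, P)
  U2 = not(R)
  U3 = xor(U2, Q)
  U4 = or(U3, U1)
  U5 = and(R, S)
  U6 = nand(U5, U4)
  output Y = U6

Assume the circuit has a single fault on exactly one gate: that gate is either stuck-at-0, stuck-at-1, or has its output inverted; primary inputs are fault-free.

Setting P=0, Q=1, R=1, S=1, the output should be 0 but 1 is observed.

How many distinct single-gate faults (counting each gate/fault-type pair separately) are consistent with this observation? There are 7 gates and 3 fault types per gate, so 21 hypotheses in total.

10

Fault-free: U0=0, U1=0, U2=0, U3=1, U4=1, U5=1, U6=0 → 0. Observed 1.
  U0: none of the 3 fault types match ✗
  U1: none of the 3 fault types match ✗
  U2: stuck-at-1, inverted output ✓; others ✗
  U3: stuck-at-0, inverted output ✓; others ✗
  U4: stuck-at-0, inverted output ✓; others ✗
  U5: stuck-at-0, inverted output ✓; others ✗
  U6: stuck-at-1, inverted output ✓; others ✗
Consistent faults: {U2 stuck-at-1, U2 inverted output, U3 stuck-at-0, U3 inverted output, U4 stuck-at-0, U4 inverted output, U5 stuck-at-0, U5 inverted output, U6 stuck-at-1, U6 inverted output} — 10 in all.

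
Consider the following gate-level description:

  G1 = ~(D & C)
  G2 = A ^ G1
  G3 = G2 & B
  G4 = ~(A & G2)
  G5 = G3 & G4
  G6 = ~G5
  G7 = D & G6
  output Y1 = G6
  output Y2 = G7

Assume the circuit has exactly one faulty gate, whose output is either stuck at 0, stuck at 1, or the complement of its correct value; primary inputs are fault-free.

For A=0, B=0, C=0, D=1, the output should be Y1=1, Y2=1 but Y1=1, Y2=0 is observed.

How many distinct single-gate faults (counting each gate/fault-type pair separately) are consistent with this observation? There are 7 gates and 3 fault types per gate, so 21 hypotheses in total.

Fault-free: G1=1, G2=1, G3=0, G4=1, G5=0, G6=1, G7=1 → Y1=1, Y2=1. Observed Y1=1, Y2=0.
  G1: none of the 3 fault types match ✗
  G2: none of the 3 fault types match ✗
  G3: none of the 3 fault types match ✗
  G4: none of the 3 fault types match ✗
  G5: none of the 3 fault types match ✗
  G6: none of the 3 fault types match ✗
  G7: stuck-at-0, inverted output ✓; others ✗
Consistent faults: {G7 stuck-at-0, G7 inverted output} — 2 in all.

2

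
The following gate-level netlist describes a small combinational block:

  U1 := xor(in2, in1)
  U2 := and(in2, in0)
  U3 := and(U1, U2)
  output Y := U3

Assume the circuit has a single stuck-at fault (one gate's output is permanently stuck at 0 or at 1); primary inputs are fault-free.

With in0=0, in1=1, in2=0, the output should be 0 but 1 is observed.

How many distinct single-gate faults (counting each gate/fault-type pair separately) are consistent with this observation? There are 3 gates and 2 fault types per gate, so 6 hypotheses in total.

2

Fault-free: U1=1, U2=0, U3=0 → 0. Observed 1.
  U1 stuck-at-0: output 0 ✗
  U1 stuck-at-1: output 0 ✗
  U2 stuck-at-0: output 0 ✗
  U2 stuck-at-1: output 1 ✓
  U3 stuck-at-0: output 0 ✗
  U3 stuck-at-1: output 1 ✓
Consistent faults: {U2 stuck-at-1, U3 stuck-at-1} — 2 in all.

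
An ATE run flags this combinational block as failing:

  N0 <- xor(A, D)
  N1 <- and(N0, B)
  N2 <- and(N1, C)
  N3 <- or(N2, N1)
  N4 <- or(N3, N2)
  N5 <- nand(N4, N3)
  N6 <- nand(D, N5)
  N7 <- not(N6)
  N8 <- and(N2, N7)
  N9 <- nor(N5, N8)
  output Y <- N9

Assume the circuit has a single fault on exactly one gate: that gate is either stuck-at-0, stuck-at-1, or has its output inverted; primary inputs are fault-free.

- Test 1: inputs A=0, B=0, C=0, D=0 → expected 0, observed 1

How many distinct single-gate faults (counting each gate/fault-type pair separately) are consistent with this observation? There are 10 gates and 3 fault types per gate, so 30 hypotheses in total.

Fault-free: N0=0, N1=0, N2=0, N3=0, N4=0, N5=1, N6=1, N7=0, N8=0, N9=0 → 0. Observed 1.
  N0: none of the 3 fault types match ✗
  N1: stuck-at-1, inverted output ✓; others ✗
  N2: stuck-at-1, inverted output ✓; others ✗
  N3: stuck-at-1, inverted output ✓; others ✗
  N4: none of the 3 fault types match ✗
  N5: stuck-at-0, inverted output ✓; others ✗
  N6: none of the 3 fault types match ✗
  N7: none of the 3 fault types match ✗
  N8: none of the 3 fault types match ✗
  N9: stuck-at-1, inverted output ✓; others ✗
Consistent faults: {N1 stuck-at-1, N1 inverted output, N2 stuck-at-1, N2 inverted output, N3 stuck-at-1, N3 inverted output, N5 stuck-at-0, N5 inverted output, N9 stuck-at-1, N9 inverted output} — 10 in all.

10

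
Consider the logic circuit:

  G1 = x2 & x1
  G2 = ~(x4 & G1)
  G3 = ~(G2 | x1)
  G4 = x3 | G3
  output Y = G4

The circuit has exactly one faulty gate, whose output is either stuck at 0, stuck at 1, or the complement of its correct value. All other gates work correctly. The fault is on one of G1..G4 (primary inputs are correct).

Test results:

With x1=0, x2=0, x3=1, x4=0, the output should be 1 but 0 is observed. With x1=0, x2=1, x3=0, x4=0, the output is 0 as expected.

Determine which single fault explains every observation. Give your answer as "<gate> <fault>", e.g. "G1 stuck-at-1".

G4 stuck-at-0

Fault-free values for test 1 (x1=0, x2=0, x3=1, x4=0): G1=0, G2=1, G3=0, G4=1, giving Y=1. Observed 0.
Test 1: faults giving observed 0 are {G4 stuck-at-0, G4 inverted output}.
Test 2 (x1=0, x2=1, x3=0, x4=0): fault-free G1=0, G2=1, G3=0, G4=0 → 0; observed 0. Eliminates G4 inverted output.
Only G4 stuck-at-0 is consistent with every test.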